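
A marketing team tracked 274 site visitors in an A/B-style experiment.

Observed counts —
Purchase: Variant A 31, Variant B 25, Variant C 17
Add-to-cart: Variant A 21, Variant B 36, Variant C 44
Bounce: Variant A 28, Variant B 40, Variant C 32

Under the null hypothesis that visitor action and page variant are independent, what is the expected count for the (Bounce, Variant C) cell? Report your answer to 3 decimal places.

Row total (Bounce) = 100; column total (Variant C) = 93; grand total N = 274.
Expected count = (row total × column total) / N = 100 × 93 / 274 = 33.942.

33.942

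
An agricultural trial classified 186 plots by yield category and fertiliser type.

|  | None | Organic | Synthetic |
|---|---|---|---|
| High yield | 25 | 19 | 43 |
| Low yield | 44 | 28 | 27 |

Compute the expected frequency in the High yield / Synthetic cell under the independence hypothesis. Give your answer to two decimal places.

32.74

Row total (High yield) = 87; column total (Synthetic) = 70; grand total N = 186.
Expected count = (row total × column total) / N = 87 × 70 / 186 = 32.74.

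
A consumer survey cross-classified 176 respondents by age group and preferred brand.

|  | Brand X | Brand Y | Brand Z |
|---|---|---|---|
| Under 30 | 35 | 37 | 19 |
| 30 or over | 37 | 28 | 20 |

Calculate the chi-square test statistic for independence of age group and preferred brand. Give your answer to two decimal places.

Row totals: 91, 85. Column totals: 72, 65, 39. Grand total N = 176.
Expected counts (row total × column total / N):
  Under 30, Brand X: 91×72/176 = 37.227
  Under 30, Brand Y: 91×65/176 = 33.608
  Under 30, Brand Z: 91×39/176 = 20.165
  30 or over, Brand X: 85×72/176 = 34.773
  30 or over, Brand Y: 85×65/176 = 31.392
  30 or over, Brand Z: 85×39/176 = 18.835
Contributions (O − E)²/E:
  (35 − 37.227)²/37.227 = 0.1332
  (37 − 33.608)²/33.608 = 0.3423
  (19 − 20.165)²/20.165 = 0.0673
  (37 − 34.773)²/34.773 = 0.1426
  (28 − 31.392)²/31.392 = 0.3665
  (20 − 18.835)²/18.835 = 0.0721
χ² = 0.1332 + 0.3423 + 0.0673 + 0.1426 + 0.3665 + 0.0721 = 1.12

1.12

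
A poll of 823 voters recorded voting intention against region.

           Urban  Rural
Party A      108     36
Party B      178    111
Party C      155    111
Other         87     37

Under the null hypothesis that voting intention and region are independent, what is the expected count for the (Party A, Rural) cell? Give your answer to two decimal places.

Row total (Party A) = 144; column total (Rural) = 295; grand total N = 823.
Expected count = (row total × column total) / N = 144 × 295 / 823 = 51.62.

51.62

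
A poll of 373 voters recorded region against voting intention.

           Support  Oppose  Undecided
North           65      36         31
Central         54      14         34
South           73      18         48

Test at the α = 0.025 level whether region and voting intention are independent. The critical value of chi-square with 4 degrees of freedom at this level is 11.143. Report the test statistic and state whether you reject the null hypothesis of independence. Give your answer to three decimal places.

12.537; reject H₀

Row totals: 132, 102, 139. Column totals: 192, 68, 113. Grand total N = 373.
Expected counts (row total × column total / N):
  North, Support: 132×192/373 = 67.9464
  North, Oppose: 132×68/373 = 24.0643
  North, Undecided: 132×113/373 = 39.9893
  Central, Support: 102×192/373 = 52.5040
  Central, Oppose: 102×68/373 = 18.5952
  Central, Undecided: 102×113/373 = 30.9008
  South, Support: 139×192/373 = 71.5496
  South, Oppose: 139×68/373 = 25.3405
  South, Undecided: 139×113/373 = 42.1099
Contributions (O − E)²/E:
  (65 − 67.9464)²/67.9464 = 0.1278
  (36 − 24.0643)²/24.0643 = 5.9200
  (31 − 39.9893)²/39.9893 = 2.0207
  (54 − 52.5040)²/52.5040 = 0.0426
  (14 − 18.5952)²/18.5952 = 1.1356
  (34 − 30.9008)²/30.9008 = 0.3108
  (73 − 71.5496)²/71.5496 = 0.0294
  (18 − 25.3405)²/25.3405 = 2.1264
  (48 − 42.1099)²/42.1099 = 0.8239
χ² = 0.1278 + 5.9200 + 2.0207 + 0.0426 + 1.1356 + 0.3108 + 0.0294 + 2.1264 + 0.8239 = 12.537
df = (3−1)(3−1) = 4. Since 12.537 > 11.143, reject the null hypothesis of independence at α = 0.025.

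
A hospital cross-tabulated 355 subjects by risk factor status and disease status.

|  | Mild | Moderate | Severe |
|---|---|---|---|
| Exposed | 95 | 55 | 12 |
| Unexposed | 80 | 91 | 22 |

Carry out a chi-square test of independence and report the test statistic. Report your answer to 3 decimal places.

10.476

Row totals: 162, 193. Column totals: 175, 146, 34. Grand total N = 355.
Expected counts (row total × column total / N):
  Exposed, Mild: 162×175/355 = 79.85915
  Exposed, Moderate: 162×146/355 = 66.62535
  Exposed, Severe: 162×34/355 = 15.51549
  Unexposed, Mild: 193×175/355 = 95.14085
  Unexposed, Moderate: 193×146/355 = 79.37465
  Unexposed, Severe: 193×34/355 = 18.48451
Contributions (O − E)²/E:
  (95 − 79.85915)²/79.85915 = 2.8706
  (55 − 66.62535)²/66.62535 = 2.0285
  (12 − 15.51549)²/15.51549 = 0.7965
  (80 − 95.14085)²/95.14085 = 2.4095
  (91 − 79.37465)²/79.37465 = 1.7027
  (22 − 18.48451)²/18.48451 = 0.6686
χ² = 2.8706 + 2.0285 + 0.7965 + 2.4095 + 1.7027 + 0.6686 = 10.476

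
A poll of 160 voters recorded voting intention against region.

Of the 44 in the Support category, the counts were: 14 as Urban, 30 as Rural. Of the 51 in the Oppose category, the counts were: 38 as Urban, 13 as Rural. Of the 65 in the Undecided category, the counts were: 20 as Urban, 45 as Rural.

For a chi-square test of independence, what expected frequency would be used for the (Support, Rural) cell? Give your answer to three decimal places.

Row total (Support) = 44; column total (Rural) = 88; grand total N = 160.
Expected count = (row total × column total) / N = 44 × 88 / 160 = 24.200.

24.200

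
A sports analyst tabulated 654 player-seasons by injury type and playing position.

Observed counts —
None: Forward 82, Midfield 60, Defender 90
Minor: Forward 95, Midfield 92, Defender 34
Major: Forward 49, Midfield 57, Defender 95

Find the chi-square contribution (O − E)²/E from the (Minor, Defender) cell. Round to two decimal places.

Row total (Minor) = 221; column total (Defender) = 219; N = 654.
Expected count E = 221 × 219 / 654 = 74.005.
Contribution = (O − E)²/E = (34 − 74.005)² / 74.005 = 21.63.

21.63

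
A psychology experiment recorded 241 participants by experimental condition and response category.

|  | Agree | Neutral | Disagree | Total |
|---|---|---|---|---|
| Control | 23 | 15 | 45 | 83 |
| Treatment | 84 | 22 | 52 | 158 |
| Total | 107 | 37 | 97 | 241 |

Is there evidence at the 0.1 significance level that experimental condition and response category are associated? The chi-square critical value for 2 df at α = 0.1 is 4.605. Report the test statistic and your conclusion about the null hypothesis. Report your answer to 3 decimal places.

14.687; reject H₀

Grand total N = 241.
Expected counts (row total × column total / N):
  Control, Agree: 83×107/241 = 36.85062
  Control, Neutral: 83×37/241 = 12.74274
  Control, Disagree: 83×97/241 = 33.40664
  Treatment, Agree: 158×107/241 = 70.14938
  Treatment, Neutral: 158×37/241 = 24.25726
  Treatment, Disagree: 158×97/241 = 63.59336
Contributions (O − E)²/E:
  (23 − 36.85062)²/36.85062 = 5.2059
  (15 − 12.74274)²/12.74274 = 0.3999
  (45 − 33.40664)²/33.40664 = 4.0233
  (84 − 70.14938)²/70.14938 = 2.7347
  (22 − 24.25726)²/24.25726 = 0.2100
  (52 − 63.59336)²/63.59336 = 2.1135
χ² = 5.2059 + 0.3999 + 4.0233 + 2.7347 + 0.2100 + 2.1135 = 14.687
df = (2−1)(3−1) = 2. Since 14.687 > 4.605, reject the null hypothesis of independence at α = 0.1.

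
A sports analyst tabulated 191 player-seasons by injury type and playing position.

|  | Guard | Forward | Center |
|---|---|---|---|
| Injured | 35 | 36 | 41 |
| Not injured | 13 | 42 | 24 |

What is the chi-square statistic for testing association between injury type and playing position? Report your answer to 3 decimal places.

9.575

Row totals: 112, 79. Column totals: 48, 78, 65. Grand total N = 191.
Expected counts (row total × column total / N):
  Injured, Guard: 112×48/191 = 28.1466
  Injured, Forward: 112×78/191 = 45.7382
  Injured, Center: 112×65/191 = 38.1152
  Not injured, Guard: 79×48/191 = 19.8534
  Not injured, Forward: 79×78/191 = 32.2618
  Not injured, Center: 79×65/191 = 26.8848
Contributions (O − E)²/E:
  (35 − 28.1466)²/28.1466 = 1.6687
  (36 − 45.7382)²/45.7382 = 2.0734
  (41 − 38.1152)²/38.1152 = 0.2183
  (13 − 19.8534)²/19.8534 = 2.3658
  (42 − 32.2618)²/32.2618 = 2.9395
  (24 − 26.8848)²/26.8848 = 0.3095
χ² = 1.6687 + 2.0734 + 0.2183 + 2.3658 + 2.9395 + 0.3095 = 9.575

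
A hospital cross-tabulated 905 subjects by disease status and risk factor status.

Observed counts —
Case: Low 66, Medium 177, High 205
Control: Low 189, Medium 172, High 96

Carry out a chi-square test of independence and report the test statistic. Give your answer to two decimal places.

98.79

Row totals: 448, 457. Column totals: 255, 349, 301. Grand total N = 905.
Expected counts (row total × column total / N):
  Case, Low: 448×255/905 = 126.232
  Case, Medium: 448×349/905 = 172.765
  Case, High: 448×301/905 = 149.003
  Control, Low: 457×255/905 = 128.768
  Control, Medium: 457×349/905 = 176.235
  Control, High: 457×301/905 = 151.997
Contributions (O − E)²/E:
  (66 − 126.232)²/126.232 = 28.7399
  (177 − 172.765)²/172.765 = 0.1038
  (205 − 149.003)²/149.003 = 21.0443
  (189 − 128.768)²/128.768 = 28.1739
  (172 − 176.235)²/176.235 = 0.1018
  (96 − 151.997)²/151.997 = 20.6298
χ² = 28.7399 + 0.1038 + 21.0443 + 28.1739 + 0.1018 + 20.6298 = 98.79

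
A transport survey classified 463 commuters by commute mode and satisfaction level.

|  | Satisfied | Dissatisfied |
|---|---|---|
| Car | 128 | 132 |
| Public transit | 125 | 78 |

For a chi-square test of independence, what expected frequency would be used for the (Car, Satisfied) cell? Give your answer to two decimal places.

Row total (Car) = 260; column total (Satisfied) = 253; grand total N = 463.
Expected count = (row total × column total) / N = 260 × 253 / 463 = 142.07.

142.07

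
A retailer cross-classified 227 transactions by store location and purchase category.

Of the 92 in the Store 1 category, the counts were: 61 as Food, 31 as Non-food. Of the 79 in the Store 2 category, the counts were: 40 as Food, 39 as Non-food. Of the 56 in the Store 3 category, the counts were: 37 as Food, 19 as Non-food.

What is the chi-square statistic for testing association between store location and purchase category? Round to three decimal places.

5.248

Row totals: 92, 79, 56. Column totals: 138, 89. Grand total N = 227.
Expected counts (row total × column total / N):
  Store 1, Food: 92×138/227 = 55.9295
  Store 1, Non-food: 92×89/227 = 36.0705
  Store 2, Food: 79×138/227 = 48.0264
  Store 2, Non-food: 79×89/227 = 30.9736
  Store 3, Food: 56×138/227 = 34.0441
  Store 3, Non-food: 56×89/227 = 21.9559
Contributions (O − E)²/E:
  (61 − 55.9295)²/55.9295 = 0.4597
  (31 − 36.0705)²/36.0705 = 0.7128
  (40 − 48.0264)²/48.0264 = 1.3414
  (39 − 30.9736)²/30.9736 = 2.0799
  (37 − 34.0441)²/34.0441 = 0.2566
  (19 − 21.9559)²/21.9559 = 0.3979
χ² = 0.4597 + 0.7128 + 1.3414 + 2.0799 + 0.2566 + 0.3979 = 5.248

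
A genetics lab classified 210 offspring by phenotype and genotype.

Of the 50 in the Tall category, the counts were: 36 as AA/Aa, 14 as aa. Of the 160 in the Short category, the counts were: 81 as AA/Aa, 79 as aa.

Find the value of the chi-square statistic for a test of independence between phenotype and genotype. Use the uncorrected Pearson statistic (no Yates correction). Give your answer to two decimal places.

7.05

Row totals: 50, 160. Column totals: 117, 93. Grand total N = 210.
Expected counts (row total × column total / N):
  Tall, AA/Aa: 50×117/210 = 27.857
  Tall, aa: 50×93/210 = 22.143
  Short, AA/Aa: 160×117/210 = 89.143
  Short, aa: 160×93/210 = 70.857
Contributions (O − E)²/E:
  (36 − 27.857)²/27.857 = 2.3803
  (14 − 22.143)²/22.143 = 2.9946
  (81 − 89.143)²/89.143 = 0.7438
  (79 − 70.857)²/70.857 = 0.9358
χ² = 2.3803 + 2.9946 + 0.7438 + 0.9358 = 7.05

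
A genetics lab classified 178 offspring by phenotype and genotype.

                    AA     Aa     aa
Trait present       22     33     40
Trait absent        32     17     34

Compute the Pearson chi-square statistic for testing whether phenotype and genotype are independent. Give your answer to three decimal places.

6.680

Row totals: 95, 83. Column totals: 54, 50, 74. Grand total N = 178.
Expected counts (row total × column total / N):
  Trait present, AA: 95×54/178 = 28.8202
  Trait present, Aa: 95×50/178 = 26.6854
  Trait present, aa: 95×74/178 = 39.4944
  Trait absent, AA: 83×54/178 = 25.1798
  Trait absent, Aa: 83×50/178 = 23.3146
  Trait absent, aa: 83×74/178 = 34.5056
Contributions (O − E)²/E:
  (22 − 28.8202)²/28.8202 = 1.6140
  (33 − 26.6854)²/26.6854 = 1.4942
  (40 − 39.4944)²/39.4944 = 0.0065
  (32 − 25.1798)²/25.1798 = 1.8473
  (17 − 23.3146)²/23.3146 = 1.7103
  (34 − 34.5056)²/34.5056 = 0.0074
χ² = 1.6140 + 1.4942 + 0.0065 + 1.8473 + 1.7103 + 0.0074 = 6.680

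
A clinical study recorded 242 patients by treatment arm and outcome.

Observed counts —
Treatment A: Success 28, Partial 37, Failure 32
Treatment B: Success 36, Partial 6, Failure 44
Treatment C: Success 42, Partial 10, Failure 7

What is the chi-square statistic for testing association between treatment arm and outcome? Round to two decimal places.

Row totals: 97, 86, 59. Column totals: 106, 53, 83. Grand total N = 242.
Expected counts (row total × column total / N):
  Treatment A, Success: 97×106/242 = 42.488
  Treatment A, Partial: 97×53/242 = 21.244
  Treatment A, Failure: 97×83/242 = 33.269
  Treatment B, Success: 86×106/242 = 37.669
  Treatment B, Partial: 86×53/242 = 18.835
  Treatment B, Failure: 86×83/242 = 29.496
  Treatment C, Success: 59×106/242 = 25.843
  Treatment C, Partial: 59×53/242 = 12.921
  Treatment C, Failure: 59×83/242 = 20.236
Contributions (O − E)²/E:
  (28 − 42.488)²/42.488 = 4.9403
  (37 − 21.244)²/21.244 = 11.6857
  (32 − 33.269)²/33.269 = 0.0484
  (36 − 37.669)²/37.669 = 0.0739
  (6 − 18.835)²/18.835 = 8.7463
  (44 − 29.496)²/29.496 = 7.1320
  (42 − 25.843)²/25.843 = 10.1013
  (10 − 12.921)²/12.921 = 0.6603
  (7 − 20.236)²/20.236 = 8.6574
χ² = 4.9403 + 11.6857 + 0.0484 + 0.0739 + 8.7463 + 7.1320 + 10.1013 + 0.6603 + 8.6574 = 52.05

52.05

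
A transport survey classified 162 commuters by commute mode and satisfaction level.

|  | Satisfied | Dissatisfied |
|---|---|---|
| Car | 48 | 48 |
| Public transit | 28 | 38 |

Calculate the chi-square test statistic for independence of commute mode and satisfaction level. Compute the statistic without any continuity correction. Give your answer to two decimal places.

Row totals: 96, 66. Column totals: 76, 86. Grand total N = 162.
Expected counts (row total × column total / N):
  Car, Satisfied: 96×76/162 = 45.037
  Car, Dissatisfied: 96×86/162 = 50.963
  Public transit, Satisfied: 66×76/162 = 30.963
  Public transit, Dissatisfied: 66×86/162 = 35.037
Contributions (O − E)²/E:
  (48 − 45.037)²/45.037 = 0.1949
  (48 − 50.963)²/50.963 = 0.1723
  (28 − 30.963)²/30.963 = 0.2835
  (38 − 35.037)²/35.037 = 0.2506
χ² = 0.1949 + 0.1723 + 0.2835 + 0.2506 = 0.90

0.90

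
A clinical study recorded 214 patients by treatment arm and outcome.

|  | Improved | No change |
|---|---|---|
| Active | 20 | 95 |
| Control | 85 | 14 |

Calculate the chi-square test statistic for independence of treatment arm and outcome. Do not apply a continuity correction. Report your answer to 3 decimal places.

Row totals: 115, 99. Column totals: 105, 109. Grand total N = 214.
Expected counts (row total × column total / N):
  Active, Improved: 115×105/214 = 56.42523
  Active, No change: 115×109/214 = 58.57477
  Control, Improved: 99×105/214 = 48.57477
  Control, No change: 99×109/214 = 50.42523
Contributions (O − E)²/E:
  (20 − 56.42523)²/56.42523 = 23.5143
  (95 − 58.57477)²/58.57477 = 22.6513
  (85 − 48.57477)²/48.57477 = 27.3145
  (14 − 50.42523)²/50.42523 = 26.3122
χ² = 23.5143 + 22.6513 + 27.3145 + 26.3122 = 99.792

99.792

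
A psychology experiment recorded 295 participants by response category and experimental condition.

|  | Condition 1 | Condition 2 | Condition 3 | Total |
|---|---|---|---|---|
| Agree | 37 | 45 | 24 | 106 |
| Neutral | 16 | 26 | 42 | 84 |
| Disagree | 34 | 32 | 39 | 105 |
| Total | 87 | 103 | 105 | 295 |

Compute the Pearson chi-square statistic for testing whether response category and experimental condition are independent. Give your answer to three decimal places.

17.118

Grand total N = 295.
Expected counts (row total × column total / N):
  Agree, Condition 1: 106×87/295 = 31.2610
  Agree, Condition 2: 106×103/295 = 37.0102
  Agree, Condition 3: 106×105/295 = 37.7288
  Neutral, Condition 1: 84×87/295 = 24.7729
  Neutral, Condition 2: 84×103/295 = 29.3288
  Neutral, Condition 3: 84×105/295 = 29.8983
  Disagree, Condition 1: 105×87/295 = 30.9661
  Disagree, Condition 2: 105×103/295 = 36.6610
  Disagree, Condition 3: 105×105/295 = 37.3729
Contributions (O − E)²/E:
  (37 − 31.2610)²/31.2610 = 1.0536
  (45 − 37.0102)²/37.0102 = 1.7248
  (24 − 37.7288)²/37.7288 = 4.9957
  (16 − 24.7729)²/24.7729 = 3.1068
  (26 − 29.3288)²/29.3288 = 0.3778
  (42 − 29.8983)²/29.8983 = 4.8983
  (34 − 30.9661)²/30.9661 = 0.2972
  (32 − 36.6610)²/36.6610 = 0.5926
  (39 − 37.3729)²/37.3729 = 0.0708
χ² = 1.0536 + 1.7248 + 4.9957 + 3.1068 + 0.3778 + 4.8983 + 0.2972 + 0.5926 + 0.0708 = 17.118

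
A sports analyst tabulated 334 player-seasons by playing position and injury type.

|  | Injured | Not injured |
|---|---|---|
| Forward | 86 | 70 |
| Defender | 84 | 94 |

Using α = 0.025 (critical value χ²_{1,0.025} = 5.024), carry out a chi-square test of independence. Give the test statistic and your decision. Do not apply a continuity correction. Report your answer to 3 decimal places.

Row totals: 156, 178. Column totals: 170, 164. Grand total N = 334.
Expected counts (row total × column total / N):
  Forward, Injured: 156×170/334 = 79.4012
  Forward, Not injured: 156×164/334 = 76.5988
  Defender, Injured: 178×170/334 = 90.5988
  Defender, Not injured: 178×164/334 = 87.4012
Contributions (O − E)²/E:
  (86 − 79.4012)²/79.4012 = 0.5484
  (70 − 76.5988)²/76.5988 = 0.5685
  (84 − 90.5988)²/90.5988 = 0.4806
  (94 − 87.4012)²/87.4012 = 0.4982
χ² = 0.5484 + 0.5685 + 0.4806 + 0.4982 = 2.096
df = (2−1)(2−1) = 1. Since 2.096 < 5.024, fail to reject the null hypothesis of independence at α = 0.025.

2.096; fail to reject H₀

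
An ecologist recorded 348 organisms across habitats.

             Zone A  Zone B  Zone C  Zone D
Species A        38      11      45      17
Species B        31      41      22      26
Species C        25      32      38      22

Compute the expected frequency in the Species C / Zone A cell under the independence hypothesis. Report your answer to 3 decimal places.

Row total (Species C) = 117; column total (Zone A) = 94; grand total N = 348.
Expected count = (row total × column total) / N = 117 × 94 / 348 = 31.603.

31.603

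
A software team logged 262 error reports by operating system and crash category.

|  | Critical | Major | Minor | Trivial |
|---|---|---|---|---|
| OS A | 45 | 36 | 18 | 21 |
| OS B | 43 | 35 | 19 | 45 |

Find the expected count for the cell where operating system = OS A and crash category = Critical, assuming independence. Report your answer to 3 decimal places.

Row total (OS A) = 120; column total (Critical) = 88; grand total N = 262.
Expected count = (row total × column total) / N = 120 × 88 / 262 = 40.305.

40.305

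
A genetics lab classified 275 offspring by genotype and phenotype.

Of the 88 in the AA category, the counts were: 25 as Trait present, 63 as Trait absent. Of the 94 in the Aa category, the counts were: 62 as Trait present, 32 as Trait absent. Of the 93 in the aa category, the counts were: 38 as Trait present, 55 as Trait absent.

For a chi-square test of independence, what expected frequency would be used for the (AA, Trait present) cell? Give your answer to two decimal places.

Row total (AA) = 88; column total (Trait present) = 125; grand total N = 275.
Expected count = (row total × column total) / N = 88 × 125 / 275 = 40.00.

40.00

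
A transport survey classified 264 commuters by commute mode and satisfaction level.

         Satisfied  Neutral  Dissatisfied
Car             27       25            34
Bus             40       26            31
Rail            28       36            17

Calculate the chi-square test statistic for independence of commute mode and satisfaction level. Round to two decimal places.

Row totals: 86, 97, 81. Column totals: 95, 87, 82. Grand total N = 264.
Expected counts (row total × column total / N):
  Car, Satisfied: 86×95/264 = 30.9470
  Car, Neutral: 86×87/264 = 28.3409
  Car, Dissatisfied: 86×82/264 = 26.7121
  Bus, Satisfied: 97×95/264 = 34.9053
  Bus, Neutral: 97×87/264 = 31.9659
  Bus, Dissatisfied: 97×82/264 = 30.1288
  Rail, Satisfied: 81×95/264 = 29.1477
  Rail, Neutral: 81×87/264 = 26.6932
  Rail, Dissatisfied: 81×82/264 = 25.1591
Contributions (O − E)²/E:
  (27 − 30.9470)²/30.9470 = 0.5034
  (25 − 28.3409)²/28.3409 = 0.3938
  (34 − 26.7121)²/26.7121 = 1.9884
  (40 − 34.9053)²/34.9053 = 0.7436
  (26 − 31.9659)²/31.9659 = 1.1134
  (31 − 30.1288)²/30.1288 = 0.0252
  (28 − 29.1477)²/29.1477 = 0.0452
  (36 − 26.6932)²/26.6932 = 3.2449
  (17 − 25.1591)²/25.1591 = 2.6460
χ² = 0.5034 + 0.3938 + 1.9884 + 0.7436 + 1.1134 + 0.0252 + 0.0452 + 3.2449 + 2.6460 = 10.70

10.70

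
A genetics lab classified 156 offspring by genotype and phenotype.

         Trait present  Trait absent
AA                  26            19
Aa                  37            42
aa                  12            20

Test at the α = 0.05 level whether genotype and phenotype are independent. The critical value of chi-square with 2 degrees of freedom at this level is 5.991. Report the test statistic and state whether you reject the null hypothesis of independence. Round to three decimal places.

3.179; fail to reject H₀

Row totals: 45, 79, 32. Column totals: 75, 81. Grand total N = 156.
Expected counts (row total × column total / N):
  AA, Trait present: 45×75/156 = 21.6346
  AA, Trait absent: 45×81/156 = 23.3654
  Aa, Trait present: 79×75/156 = 37.9808
  Aa, Trait absent: 79×81/156 = 41.0192
  aa, Trait present: 32×75/156 = 15.3846
  aa, Trait absent: 32×81/156 = 16.6154
Contributions (O − E)²/E:
  (26 − 21.6346)²/21.6346 = 0.8808
  (19 − 23.3654)²/23.3654 = 0.8156
  (37 − 37.9808)²/37.9808 = 0.0253
  (42 − 41.0192)²/41.0192 = 0.0235
  (12 − 15.3846)²/15.3846 = 0.7446
  (20 − 16.6154)²/16.6154 = 0.6895
χ² = 0.8808 + 0.8156 + 0.0253 + 0.0235 + 0.7446 + 0.6895 = 3.179
df = (3−1)(2−1) = 2. Since 3.179 < 5.991, fail to reject the null hypothesis of independence at α = 0.05.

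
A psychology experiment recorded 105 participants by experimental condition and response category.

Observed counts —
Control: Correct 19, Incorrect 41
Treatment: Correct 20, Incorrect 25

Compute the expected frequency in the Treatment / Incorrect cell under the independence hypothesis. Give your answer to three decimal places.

Row total (Treatment) = 45; column total (Incorrect) = 66; grand total N = 105.
Expected count = (row total × column total) / N = 45 × 66 / 105 = 28.286.

28.286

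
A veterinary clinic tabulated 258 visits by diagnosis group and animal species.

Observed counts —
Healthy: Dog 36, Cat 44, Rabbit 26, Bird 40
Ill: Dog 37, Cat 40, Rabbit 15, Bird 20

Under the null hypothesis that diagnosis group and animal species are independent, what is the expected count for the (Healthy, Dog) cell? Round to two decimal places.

Row total (Healthy) = 146; column total (Dog) = 73; grand total N = 258.
Expected count = (row total × column total) / N = 146 × 73 / 258 = 41.31.

41.31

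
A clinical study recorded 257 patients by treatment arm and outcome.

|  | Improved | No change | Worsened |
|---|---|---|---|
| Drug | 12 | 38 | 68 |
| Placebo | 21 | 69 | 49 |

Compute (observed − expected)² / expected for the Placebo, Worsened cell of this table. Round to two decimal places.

3.22

Row total (Placebo) = 139; column total (Worsened) = 117; N = 257.
Expected count E = 139 × 117 / 257 = 63.280.
Contribution = (O − E)²/E = (49 − 63.280)² / 63.280 = 3.22.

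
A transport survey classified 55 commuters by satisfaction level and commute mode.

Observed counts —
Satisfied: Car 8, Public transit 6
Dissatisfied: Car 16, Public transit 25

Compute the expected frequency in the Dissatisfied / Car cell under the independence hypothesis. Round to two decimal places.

17.89

Row total (Dissatisfied) = 41; column total (Car) = 24; grand total N = 55.
Expected count = (row total × column total) / N = 41 × 24 / 55 = 17.89.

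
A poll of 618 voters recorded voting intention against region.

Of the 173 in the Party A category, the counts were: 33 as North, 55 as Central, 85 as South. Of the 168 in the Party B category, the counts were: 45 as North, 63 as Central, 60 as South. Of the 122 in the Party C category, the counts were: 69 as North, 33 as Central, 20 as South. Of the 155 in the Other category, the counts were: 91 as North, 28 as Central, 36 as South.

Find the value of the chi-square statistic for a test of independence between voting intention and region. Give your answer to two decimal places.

Row totals: 173, 168, 122, 155. Column totals: 238, 179, 201. Grand total N = 618.
Expected counts (row total × column total / N):
  Party A, North: 173×238/618 = 66.625
  Party A, Central: 173×179/618 = 50.108
  Party A, South: 173×201/618 = 56.267
  Party B, North: 168×238/618 = 64.699
  Party B, Central: 168×179/618 = 48.660
  Party B, South: 168×201/618 = 54.641
  Party C, North: 122×238/618 = 46.984
  Party C, Central: 122×179/618 = 35.337
  Party C, South: 122×201/618 = 39.680
  Other, North: 155×238/618 = 59.693
  Other, Central: 155×179/618 = 44.895
  Other, South: 155×201/618 = 50.413
Contributions (O − E)²/E:
  (33 − 66.625)²/66.625 = 16.9702
  (55 − 50.108)²/50.108 = 0.4776
  (85 − 56.267)²/56.267 = 14.6726
  (45 − 64.699)²/64.699 = 5.9978
  (63 − 48.660)²/48.660 = 4.2260
  (60 − 54.641)²/54.641 = 0.5256
  (69 − 46.984)²/46.984 = 10.3164
  (33 − 35.337)²/35.337 = 0.1546
  (20 − 39.680)²/39.680 = 9.7606
  (91 − 59.693)²/59.693 = 16.4195
  (28 − 44.895)²/44.895 = 6.3580
  (36 − 50.413)²/50.413 = 4.1207
χ² = 16.9702 + 0.4776 + 14.6726 + 5.9978 + 4.2260 + 0.5256 + 10.3164 + 0.1546 + 9.7606 + 16.4195 + 6.3580 + 4.1207 = 90.00

90.00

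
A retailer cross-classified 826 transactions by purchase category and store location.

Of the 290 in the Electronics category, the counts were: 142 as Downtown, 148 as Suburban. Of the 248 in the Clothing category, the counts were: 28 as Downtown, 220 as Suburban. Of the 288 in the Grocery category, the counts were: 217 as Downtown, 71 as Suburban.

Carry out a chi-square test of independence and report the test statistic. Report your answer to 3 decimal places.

220.383

Row totals: 290, 248, 288. Column totals: 387, 439. Grand total N = 826.
Expected counts (row total × column total / N):
  Electronics, Downtown: 290×387/826 = 135.8717
  Electronics, Suburban: 290×439/826 = 154.1283
  Clothing, Downtown: 248×387/826 = 116.1937
  Clothing, Suburban: 248×439/826 = 131.8063
  Grocery, Downtown: 288×387/826 = 134.9346
  Grocery, Suburban: 288×439/826 = 153.0654
Contributions (O − E)²/E:
  (142 − 135.8717)²/135.8717 = 0.2764
  (148 − 154.1283)²/154.1283 = 0.2437
  (28 − 116.1937)²/116.1937 = 66.9411
  (220 − 131.8063)²/131.8063 = 59.0118
  (217 − 134.9346)²/134.9346 = 49.9111
  (71 − 153.0654)²/153.0654 = 43.9990
χ² = 0.2764 + 0.2437 + 66.9411 + 59.0118 + 49.9111 + 43.9990 = 220.383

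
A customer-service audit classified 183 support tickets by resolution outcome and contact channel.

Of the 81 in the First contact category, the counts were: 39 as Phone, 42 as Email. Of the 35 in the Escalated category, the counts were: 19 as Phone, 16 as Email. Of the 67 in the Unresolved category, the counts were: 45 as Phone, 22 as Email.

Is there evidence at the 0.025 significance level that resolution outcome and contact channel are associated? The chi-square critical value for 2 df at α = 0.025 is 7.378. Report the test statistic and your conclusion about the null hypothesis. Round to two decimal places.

Row totals: 81, 35, 67. Column totals: 103, 80. Grand total N = 183.
Expected counts (row total × column total / N):
  First contact, Phone: 81×103/183 = 45.590
  First contact, Email: 81×80/183 = 35.410
  Escalated, Phone: 35×103/183 = 19.699
  Escalated, Email: 35×80/183 = 15.301
  Unresolved, Phone: 67×103/183 = 37.710
  Unresolved, Email: 67×80/183 = 29.290
Contributions (O − E)²/E:
  (39 − 45.590)²/45.590 = 0.9526
  (42 − 35.410)²/35.410 = 1.2264
  (19 − 19.699)²/19.699 = 0.0248
  (16 − 15.301)²/15.301 = 0.0319
  (45 − 37.710)²/37.710 = 1.4093
  (22 − 29.290)²/29.290 = 1.8144
χ² = 0.9526 + 1.2264 + 0.0248 + 0.0319 + 1.4093 + 1.8144 = 5.46
df = (3−1)(2−1) = 2. Since 5.46 < 7.378, fail to reject the null hypothesis of independence at α = 0.025.

5.46; fail to reject H₀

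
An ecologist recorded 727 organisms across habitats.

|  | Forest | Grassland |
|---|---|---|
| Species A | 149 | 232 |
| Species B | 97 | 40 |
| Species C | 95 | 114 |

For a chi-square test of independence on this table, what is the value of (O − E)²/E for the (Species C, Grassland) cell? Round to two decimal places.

0.08

Row total (Species C) = 209; column total (Grassland) = 386; N = 727.
Expected count E = 209 × 386 / 727 = 110.968.
Contribution = (O − E)²/E = (114 − 110.968)² / 110.968 = 0.08.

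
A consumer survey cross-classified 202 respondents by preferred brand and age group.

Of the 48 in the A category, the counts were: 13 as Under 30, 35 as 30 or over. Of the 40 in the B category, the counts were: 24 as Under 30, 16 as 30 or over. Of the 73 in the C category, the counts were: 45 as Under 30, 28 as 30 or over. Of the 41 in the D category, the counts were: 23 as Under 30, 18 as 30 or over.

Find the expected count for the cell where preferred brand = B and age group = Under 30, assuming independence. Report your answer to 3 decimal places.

Row total (B) = 40; column total (Under 30) = 105; grand total N = 202.
Expected count = (row total × column total) / N = 40 × 105 / 202 = 20.792.

20.792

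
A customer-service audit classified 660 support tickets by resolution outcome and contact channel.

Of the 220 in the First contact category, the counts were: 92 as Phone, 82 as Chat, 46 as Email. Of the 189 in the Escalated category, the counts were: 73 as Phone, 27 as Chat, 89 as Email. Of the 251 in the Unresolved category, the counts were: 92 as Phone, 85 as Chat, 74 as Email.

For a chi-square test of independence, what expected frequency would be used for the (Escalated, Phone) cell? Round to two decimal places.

Row total (Escalated) = 189; column total (Phone) = 257; grand total N = 660.
Expected count = (row total × column total) / N = 189 × 257 / 660 = 73.60.

73.60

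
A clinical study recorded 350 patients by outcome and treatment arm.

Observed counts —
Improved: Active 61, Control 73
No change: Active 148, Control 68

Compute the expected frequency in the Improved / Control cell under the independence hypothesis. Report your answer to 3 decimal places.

Row total (Improved) = 134; column total (Control) = 141; grand total N = 350.
Expected count = (row total × column total) / N = 134 × 141 / 350 = 53.983.

53.983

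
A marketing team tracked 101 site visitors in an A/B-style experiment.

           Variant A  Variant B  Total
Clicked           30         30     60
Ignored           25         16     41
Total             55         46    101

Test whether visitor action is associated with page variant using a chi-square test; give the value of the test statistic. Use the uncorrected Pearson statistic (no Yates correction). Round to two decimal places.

Grand total N = 101.
Expected counts (row total × column total / N):
  Clicked, Variant A: 60×55/101 = 32.673
  Clicked, Variant B: 60×46/101 = 27.327
  Ignored, Variant A: 41×55/101 = 22.327
  Ignored, Variant B: 41×46/101 = 18.673
Contributions (O − E)²/E:
  (30 − 32.673)²/32.673 = 0.2187
  (30 − 27.327)²/27.327 = 0.2615
  (25 − 22.327)²/22.327 = 0.3200
  (16 − 18.673)²/18.673 = 0.3826
χ² = 0.2187 + 0.2615 + 0.3200 + 0.3826 = 1.18

1.18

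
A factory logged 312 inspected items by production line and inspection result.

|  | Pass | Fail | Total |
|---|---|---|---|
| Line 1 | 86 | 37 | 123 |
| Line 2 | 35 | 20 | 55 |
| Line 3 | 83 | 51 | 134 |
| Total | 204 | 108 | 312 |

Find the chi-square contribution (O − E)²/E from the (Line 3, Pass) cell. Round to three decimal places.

Row total (Line 3) = 134; column total (Pass) = 204; N = 312.
Expected count E = 134 × 204 / 312 = 87.6154.
Contribution = (O − E)²/E = (83 − 87.6154)² / 87.6154 = 0.243.

0.243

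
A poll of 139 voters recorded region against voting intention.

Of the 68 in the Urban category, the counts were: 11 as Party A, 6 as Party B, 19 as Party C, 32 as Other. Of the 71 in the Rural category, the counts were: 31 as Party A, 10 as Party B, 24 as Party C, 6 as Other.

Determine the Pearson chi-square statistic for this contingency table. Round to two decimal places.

Row totals: 68, 71. Column totals: 42, 16, 43, 38. Grand total N = 139.
Expected counts (row total × column total / N):
  Urban, Party A: 68×42/139 = 20.547
  Urban, Party B: 68×16/139 = 7.827
  Urban, Party C: 68×43/139 = 21.036
  Urban, Other: 68×38/139 = 18.590
  Rural, Party A: 71×42/139 = 21.453
  Rural, Party B: 71×16/139 = 8.173
  Rural, Party C: 71×43/139 = 21.964
  Rural, Other: 71×38/139 = 19.410
Contributions (O − E)²/E:
  (11 − 20.547)²/20.547 = 4.4359
  (6 − 7.827)²/7.827 = 0.4265
  (19 − 21.036)²/21.036 = 0.1971
  (32 − 18.590)²/18.590 = 9.6734
  (31 − 21.453)²/21.453 = 4.2486
  (10 − 8.173)²/8.173 = 0.4084
  (24 − 21.964)²/21.964 = 0.1887
  (6 − 19.410)²/19.410 = 9.2647
χ² = 4.4359 + 0.4265 + 0.1971 + 9.6734 + 4.2486 + 0.4084 + 0.1887 + 9.2647 = 28.84

28.84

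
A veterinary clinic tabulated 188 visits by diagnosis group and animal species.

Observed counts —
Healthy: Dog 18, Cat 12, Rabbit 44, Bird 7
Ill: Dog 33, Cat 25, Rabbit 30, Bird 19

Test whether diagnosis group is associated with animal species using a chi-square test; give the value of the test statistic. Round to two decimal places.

13.84

Row totals: 81, 107. Column totals: 51, 37, 74, 26. Grand total N = 188.
Expected counts (row total × column total / N):
  Healthy, Dog: 81×51/188 = 21.9734
  Healthy, Cat: 81×37/188 = 15.9415
  Healthy, Rabbit: 81×74/188 = 31.8830
  Healthy, Bird: 81×26/188 = 11.2021
  Ill, Dog: 107×51/188 = 29.0266
  Ill, Cat: 107×37/188 = 21.0585
  Ill, Rabbit: 107×74/188 = 42.1170
  Ill, Bird: 107×26/188 = 14.7979
Contributions (O − E)²/E:
  (18 − 21.9734)²/21.9734 = 0.7185
  (12 − 15.9415)²/15.9415 = 0.9745
  (44 − 31.8830)²/31.8830 = 4.6050
  (7 − 11.2021)²/11.2021 = 1.5763
  (33 − 29.0266)²/29.0266 = 0.5439
  (25 − 21.0585)²/21.0585 = 0.7377
  (30 − 42.1170)²/42.1170 = 3.4860
  (19 − 14.7979)²/14.7979 = 1.1933
χ² = 0.7185 + 0.9745 + 4.6050 + 1.5763 + 0.5439 + 0.7377 + 3.4860 + 1.1933 = 13.84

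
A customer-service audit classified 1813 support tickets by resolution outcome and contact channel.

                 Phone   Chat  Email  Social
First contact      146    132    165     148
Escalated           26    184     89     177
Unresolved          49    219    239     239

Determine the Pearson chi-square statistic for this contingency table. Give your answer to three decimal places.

Row totals: 591, 476, 746. Column totals: 221, 535, 493, 564. Grand total N = 1813.
Expected counts (row total × column total / N):
  First contact, Phone: 591×221/1813 = 72.0414
  First contact, Chat: 591×535/1813 = 174.3988
  First contact, Email: 591×493/1813 = 160.7077
  First contact, Social: 591×564/1813 = 183.8522
  Escalated, Phone: 476×221/1813 = 58.0232
  Escalated, Chat: 476×535/1813 = 140.4633
  Escalated, Email: 476×493/1813 = 129.4363
  Escalated, Social: 476×564/1813 = 148.0772
  Unresolved, Phone: 746×221/1813 = 90.9355
  Unresolved, Chat: 746×535/1813 = 220.1379
  Unresolved, Email: 746×493/1813 = 202.8560
  Unresolved, Social: 746×564/1813 = 232.0706
Contributions (O − E)²/E:
  (146 − 72.0414)²/72.0414 = 75.9268
  (132 − 174.3988)²/174.3988 = 10.3077
  (165 − 160.7077)²/160.7077 = 0.1146
  (148 − 183.8522)²/183.8522 = 6.9914
  (26 − 58.0232)²/58.0232 = 17.6737
  (184 − 140.4633)²/140.4633 = 13.4942
  (89 − 129.4363)²/129.4363 = 12.6324
  (177 − 148.0772)²/148.0772 = 5.6493
  (49 − 90.9355)²/90.9355 = 19.3388
  (219 − 220.1379)²/220.1379 = 0.0059
  (239 − 202.8560)²/202.8560 = 6.4400
  (239 − 232.0706)²/232.0706 = 0.2069
χ² = 75.9268 + 10.3077 + 0.1146 + 6.9914 + 17.6737 + 13.4942 + 12.6324 + 5.6493 + 19.3388 + 0.0059 + 6.4400 + 0.2069 = 168.782

168.782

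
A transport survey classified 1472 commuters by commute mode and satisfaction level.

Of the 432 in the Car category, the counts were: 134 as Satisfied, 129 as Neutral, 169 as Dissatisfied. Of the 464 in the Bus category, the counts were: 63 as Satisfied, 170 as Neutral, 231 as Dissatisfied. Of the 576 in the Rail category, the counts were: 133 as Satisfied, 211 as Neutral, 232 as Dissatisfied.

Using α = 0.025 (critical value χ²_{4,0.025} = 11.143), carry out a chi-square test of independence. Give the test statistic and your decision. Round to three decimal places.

Row totals: 432, 464, 576. Column totals: 330, 510, 632. Grand total N = 1472.
Expected counts (row total × column total / N):
  Car, Satisfied: 432×330/1472 = 96.8478
  Car, Neutral: 432×510/1472 = 149.6739
  Car, Dissatisfied: 432×632/1472 = 185.4783
  Bus, Satisfied: 464×330/1472 = 104.0217
  Bus, Neutral: 464×510/1472 = 160.7609
  Bus, Dissatisfied: 464×632/1472 = 199.2174
  Rail, Satisfied: 576×330/1472 = 129.1304
  Rail, Neutral: 576×510/1472 = 199.5652
  Rail, Dissatisfied: 576×632/1472 = 247.3043
Contributions (O − E)²/E:
  (134 − 96.8478)²/96.8478 = 14.2521
  (129 − 149.6739)²/149.6739 = 2.8556
  (169 − 185.4783)²/185.4783 = 1.4640
  (63 − 104.0217)²/104.0217 = 16.1772
  (170 − 160.7609)²/160.7609 = 0.5310
  (231 − 199.2174)²/199.2174 = 5.0705
  (133 − 129.1304)²/129.1304 = 0.1160
  (211 − 199.5652)²/199.5652 = 0.6552
  (232 − 247.3043)²/247.3043 = 0.9471
χ² = 14.2521 + 2.8556 + 1.4640 + 16.1772 + 0.5310 + 5.0705 + 0.1160 + 0.6552 + 0.9471 = 42.069
df = (3−1)(3−1) = 4. Since 42.069 > 11.143, reject the null hypothesis of independence at α = 0.025.

42.069; reject H₀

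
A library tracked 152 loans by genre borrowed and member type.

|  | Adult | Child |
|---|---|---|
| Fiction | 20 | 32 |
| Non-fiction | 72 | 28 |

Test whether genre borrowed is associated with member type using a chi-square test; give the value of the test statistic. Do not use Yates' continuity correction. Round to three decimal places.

16.106

Row totals: 52, 100. Column totals: 92, 60. Grand total N = 152.
Expected counts (row total × column total / N):
  Fiction, Adult: 52×92/152 = 31.47368
  Fiction, Child: 52×60/152 = 20.52632
  Non-fiction, Adult: 100×92/152 = 60.52632
  Non-fiction, Child: 100×60/152 = 39.47368
Contributions (O − E)²/E:
  (20 − 31.47368)²/31.47368 = 4.1827
  (32 − 20.52632)²/20.52632 = 6.4135
  (72 − 60.52632)²/60.52632 = 2.1750
  (28 − 39.47368)²/39.47368 = 3.3350
χ² = 4.1827 + 6.4135 + 2.1750 + 3.3350 = 16.106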